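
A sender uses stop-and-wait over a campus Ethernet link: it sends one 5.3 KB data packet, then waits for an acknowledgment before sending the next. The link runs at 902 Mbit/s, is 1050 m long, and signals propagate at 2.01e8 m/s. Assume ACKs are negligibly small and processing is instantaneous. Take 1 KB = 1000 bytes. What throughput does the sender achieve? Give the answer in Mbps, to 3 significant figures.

t_tx = L/R = 42400/902000000 = 4.70067e-05 s.
t_prop = 1050/2.01e+08 = 5.22388e-06 s; RTT = 1.04478e-05 s.
Cycle = t_tx + RTT = 5.74544e-05 s.
Throughput = L / cycle = 42400 / 5.74544e-05 = 738 Mbps.

738 Mbps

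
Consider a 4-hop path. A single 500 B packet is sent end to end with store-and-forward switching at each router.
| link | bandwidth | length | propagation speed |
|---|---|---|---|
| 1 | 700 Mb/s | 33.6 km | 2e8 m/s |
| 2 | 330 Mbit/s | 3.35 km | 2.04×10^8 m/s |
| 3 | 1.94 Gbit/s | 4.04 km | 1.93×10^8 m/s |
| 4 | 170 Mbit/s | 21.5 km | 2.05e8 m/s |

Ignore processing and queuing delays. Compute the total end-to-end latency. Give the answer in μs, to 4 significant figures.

353.7 μs

L = 500 × 8 = 4000 bits.
Transmission delays (L/R per hop): 5.71429, 12.1212, 2.06186, 23.5294 μs; sum = 43.4268 μs.
Propagation delays (d/s per hop): 168, 16.4216, 20.9326, 104.878 μs; sum = 310.232 μs.
End-to-end = 353.7 μs.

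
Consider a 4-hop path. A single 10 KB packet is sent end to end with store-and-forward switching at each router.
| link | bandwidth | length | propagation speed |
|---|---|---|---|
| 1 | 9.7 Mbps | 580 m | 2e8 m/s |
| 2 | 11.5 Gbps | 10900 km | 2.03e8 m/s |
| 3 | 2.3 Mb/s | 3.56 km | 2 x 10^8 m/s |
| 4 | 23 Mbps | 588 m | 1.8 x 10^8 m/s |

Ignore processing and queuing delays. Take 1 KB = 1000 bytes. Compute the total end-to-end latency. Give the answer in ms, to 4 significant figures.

L = 80000 bits.
Transmission delays (L/R per hop): 8.24742, 0.00695652, 34.7826, 3.47826 ms; sum = 46.5152 ms.
Propagation delays (d/s per hop): 0.0029, 53.6946, 0.0178, 0.00326667 ms; sum = 53.7185 ms.
End-to-end = 100.2 ms.

100.2 ms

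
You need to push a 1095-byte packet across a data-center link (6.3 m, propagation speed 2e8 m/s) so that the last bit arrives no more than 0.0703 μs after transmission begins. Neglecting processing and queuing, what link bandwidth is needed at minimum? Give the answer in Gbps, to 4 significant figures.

L = 8760 bits.
Propagation delay = 6.3 / 200000000 = 0.0315 μs.
Transmission budget = 0.0703 − 0.0315 = 0.0388 μs.
R ≥ L / t_tx = 8760 bits / 3.88e-08 s = 225.8 Gbps.

225.8 Gbps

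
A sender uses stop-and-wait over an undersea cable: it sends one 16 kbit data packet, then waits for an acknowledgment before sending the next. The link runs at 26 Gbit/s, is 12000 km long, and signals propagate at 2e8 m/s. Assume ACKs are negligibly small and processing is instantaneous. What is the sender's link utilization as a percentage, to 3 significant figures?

t_tx = L/R = 16000/26000000000 = 6.15385e-07 s.
t_prop = 12000000/200000000 = 0.06 s; RTT = 0.12 s.
Cycle = t_tx + RTT = 0.120001 s.
Utilization = t_tx / cycle = 6.15385e-07/0.120001 = 0.000513 %.

0.000513 %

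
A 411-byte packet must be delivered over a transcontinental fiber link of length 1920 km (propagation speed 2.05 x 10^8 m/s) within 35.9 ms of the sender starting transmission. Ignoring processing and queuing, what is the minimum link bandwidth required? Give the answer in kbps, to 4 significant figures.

L = 3288 bits.
Propagation delay = 1920000 / 2.05e+08 = 9.36585 ms.
Transmission budget = 35.9 − 9.36585 = 26.5341 ms.
R ≥ L / t_tx = 3288 bits / 0.0265341 s = 123.9 kbps.

123.9 kbps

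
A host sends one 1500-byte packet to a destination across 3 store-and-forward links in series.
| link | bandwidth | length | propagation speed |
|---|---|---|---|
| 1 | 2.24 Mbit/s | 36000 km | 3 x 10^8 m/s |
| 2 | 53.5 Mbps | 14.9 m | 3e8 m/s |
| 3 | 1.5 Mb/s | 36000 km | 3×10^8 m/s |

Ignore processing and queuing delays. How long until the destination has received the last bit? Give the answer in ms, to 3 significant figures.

L = 1500 × 8 = 12000 bits.
Transmission delays (L/R per hop): 5.35714, 0.224299, 8 ms; sum = 13.5814 ms.
Propagation delays (d/s per hop): 120, 4.96667e-05, 120 ms; sum = 240 ms.
End-to-end = 254 ms.

254 ms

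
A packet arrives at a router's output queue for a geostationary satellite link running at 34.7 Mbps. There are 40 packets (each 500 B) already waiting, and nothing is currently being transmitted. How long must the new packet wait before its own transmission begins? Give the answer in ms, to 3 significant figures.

4.61 ms

Each queued packet: L/R = 4000/34700000 = 0.115274 ms.
40 queued → 4.61095 ms.
Queuing delay = 4.61 ms.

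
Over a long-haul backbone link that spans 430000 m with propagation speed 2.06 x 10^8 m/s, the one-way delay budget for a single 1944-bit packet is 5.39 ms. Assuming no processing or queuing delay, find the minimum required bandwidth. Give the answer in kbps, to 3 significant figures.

589 kbps

Propagation delay = 430000 / 206000000 = 2.08738 ms.
Transmission budget = 5.39 − 2.08738 = 3.30262 ms.
R ≥ L / t_tx = 1944 bits / 0.00330262 s = 589 kbps.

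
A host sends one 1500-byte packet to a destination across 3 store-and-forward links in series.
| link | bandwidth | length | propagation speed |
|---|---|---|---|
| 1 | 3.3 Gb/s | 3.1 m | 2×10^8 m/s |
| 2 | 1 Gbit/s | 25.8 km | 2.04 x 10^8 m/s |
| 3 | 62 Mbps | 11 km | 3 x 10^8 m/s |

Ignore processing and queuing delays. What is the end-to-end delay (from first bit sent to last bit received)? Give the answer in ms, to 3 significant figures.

0.372 ms

L = 1500 × 8 = 12000 bits.
Transmission delays (L/R per hop): 0.00363636, 0.012, 0.193548 ms; sum = 0.209185 ms.
Propagation delays (d/s per hop): 1.55e-05, 0.126471, 0.0366667 ms; sum = 0.163153 ms.
End-to-end = 0.372 ms.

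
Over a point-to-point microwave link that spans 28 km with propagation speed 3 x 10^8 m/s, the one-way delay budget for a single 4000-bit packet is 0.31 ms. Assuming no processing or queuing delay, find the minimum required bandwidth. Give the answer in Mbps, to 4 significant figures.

18.46 Mbps

Propagation delay = 28000 / 300000000 = 0.0933333 ms.
Transmission budget = 0.31 − 0.0933333 = 0.216667 ms.
R ≥ L / t_tx = 4000 bits / 0.000216667 s = 18.46 Mbps.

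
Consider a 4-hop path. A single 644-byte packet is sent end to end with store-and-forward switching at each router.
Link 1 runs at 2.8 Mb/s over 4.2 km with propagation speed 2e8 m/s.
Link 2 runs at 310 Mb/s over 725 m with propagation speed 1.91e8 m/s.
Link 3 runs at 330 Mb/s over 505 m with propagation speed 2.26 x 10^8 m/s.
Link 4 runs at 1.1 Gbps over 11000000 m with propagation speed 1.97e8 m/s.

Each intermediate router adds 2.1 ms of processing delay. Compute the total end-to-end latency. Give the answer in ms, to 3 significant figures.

L = 644 × 8 = 5152 bits.
Transmission delays (L/R per hop): 1.84, 0.0166194, 0.0156121, 0.00468364 ms; sum = 1.87692 ms.
Propagation delays (d/s per hop): 0.021, 0.00379581, 0.00223451, 55.8376 ms; sum = 55.8646 ms.
Processing at 3 router(s): 3 × 2.1 ms = 6.3 ms.
End-to-end = 64.0 ms.

64.0 ms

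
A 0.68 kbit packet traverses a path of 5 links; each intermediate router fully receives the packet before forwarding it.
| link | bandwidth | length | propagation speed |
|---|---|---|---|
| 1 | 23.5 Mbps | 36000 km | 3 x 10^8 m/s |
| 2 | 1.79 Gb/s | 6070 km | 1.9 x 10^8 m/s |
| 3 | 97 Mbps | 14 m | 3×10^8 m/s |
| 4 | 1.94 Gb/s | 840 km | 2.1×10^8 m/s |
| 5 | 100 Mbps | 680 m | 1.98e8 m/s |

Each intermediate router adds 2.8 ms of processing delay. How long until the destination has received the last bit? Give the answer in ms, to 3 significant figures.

L = 680 bits.
Transmission delays (L/R per hop): 0.0289362, 0.000379888, 0.00701031, 0.000350515, 0.0068 ms; sum = 0.0434769 ms.
Propagation delays (d/s per hop): 120, 31.9474, 4.66667e-05, 4, 0.00343434 ms; sum = 155.951 ms.
Processing at 4 router(s): 4 × 2.8 ms = 11.2 ms.
End-to-end = 167 ms.

167 ms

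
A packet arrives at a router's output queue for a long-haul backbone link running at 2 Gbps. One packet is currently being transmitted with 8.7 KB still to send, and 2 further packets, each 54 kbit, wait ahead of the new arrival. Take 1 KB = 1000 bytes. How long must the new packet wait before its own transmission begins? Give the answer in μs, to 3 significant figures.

88.8 μs

Each queued packet: L/R = 54000/2000000000 = 27 μs.
2 queued → 54 μs.
Plus remaining 69600 bits of current packet: 34.8 μs.
Queuing delay = 88.8 μs.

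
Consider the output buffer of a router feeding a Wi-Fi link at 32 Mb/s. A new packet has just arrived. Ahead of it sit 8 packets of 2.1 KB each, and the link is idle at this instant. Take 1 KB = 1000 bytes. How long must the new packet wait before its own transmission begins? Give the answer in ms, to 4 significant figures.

4.200 ms

Each queued packet: L/R = 16800/32000000 = 0.525 ms.
8 queued → 4.2 ms.
Queuing delay = 4.200 ms.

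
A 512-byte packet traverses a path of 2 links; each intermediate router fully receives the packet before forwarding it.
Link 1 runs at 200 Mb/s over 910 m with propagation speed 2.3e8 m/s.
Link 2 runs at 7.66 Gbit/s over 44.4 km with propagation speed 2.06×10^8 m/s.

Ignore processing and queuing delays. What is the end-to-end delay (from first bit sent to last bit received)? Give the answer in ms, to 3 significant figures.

L = 512 × 8 = 4096 bits.
Transmission delays (L/R per hop): 0.02048, 0.000534726 ms; sum = 0.0210147 ms.
Propagation delays (d/s per hop): 0.00395652, 0.215534 ms; sum = 0.219491 ms.
End-to-end = 0.241 ms.

0.241 ms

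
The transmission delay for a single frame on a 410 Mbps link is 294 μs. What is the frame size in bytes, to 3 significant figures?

15100 bytes

L = R × t_tx = 410000000 b/s × 0.000294 s = 120540 bits.
In bytes: 120540 / 8 = 15100 bytes.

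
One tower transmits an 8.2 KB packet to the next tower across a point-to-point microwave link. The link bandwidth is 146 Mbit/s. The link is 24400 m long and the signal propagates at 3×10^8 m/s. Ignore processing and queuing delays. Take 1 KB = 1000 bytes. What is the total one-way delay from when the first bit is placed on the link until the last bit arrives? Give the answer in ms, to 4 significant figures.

0.5306 ms

L = 65600 bits.
Transmission delay = L/R = 65600 / 146000000 = 0.449315 ms.
Propagation delay = d/s = 24400 m / 300000000 m/s = 0.0813333 ms.
Total = 0.5306 ms.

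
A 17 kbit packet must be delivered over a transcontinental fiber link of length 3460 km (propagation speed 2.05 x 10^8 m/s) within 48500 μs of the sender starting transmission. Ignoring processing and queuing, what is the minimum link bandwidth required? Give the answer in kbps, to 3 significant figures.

538 kbps

Propagation delay = 3460000 / 2.05e+08 = 16878 μs.
Transmission budget = 48500 − 16878 = 31622 μs.
R ≥ L / t_tx = 17000 bits / 0.031622 s = 538 kbps.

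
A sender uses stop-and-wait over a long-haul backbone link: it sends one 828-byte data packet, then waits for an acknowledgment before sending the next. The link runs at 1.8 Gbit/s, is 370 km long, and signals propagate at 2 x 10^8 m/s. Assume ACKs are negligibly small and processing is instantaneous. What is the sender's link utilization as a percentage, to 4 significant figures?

0.09936 %

t_tx = L/R = 6624/1800000000 = 3.68e-06 s.
t_prop = 370000/200000000 = 0.00185 s; RTT = 0.0037 s.
Cycle = t_tx + RTT = 0.00370368 s.
Utilization = t_tx / cycle = 3.68e-06/0.00370368 = 0.09936 %.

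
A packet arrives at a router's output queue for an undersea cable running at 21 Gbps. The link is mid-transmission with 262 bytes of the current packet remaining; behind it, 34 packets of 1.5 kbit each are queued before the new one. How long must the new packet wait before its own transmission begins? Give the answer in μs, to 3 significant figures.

2.53 μs

Each queued packet: L/R = 1500/21000000000 = 0.0714286 μs.
34 queued → 2.42857 μs.
Plus remaining 2096 bits of current packet: 0.0998095 μs.
Queuing delay = 2.53 μs.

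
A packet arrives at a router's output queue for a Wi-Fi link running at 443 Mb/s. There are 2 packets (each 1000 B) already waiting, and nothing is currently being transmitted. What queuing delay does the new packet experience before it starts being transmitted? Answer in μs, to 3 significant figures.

36.1 μs

Each queued packet: L/R = 8000/443000000 = 18.0587 μs.
2 queued → 36.1174 μs.
Queuing delay = 36.1 μs.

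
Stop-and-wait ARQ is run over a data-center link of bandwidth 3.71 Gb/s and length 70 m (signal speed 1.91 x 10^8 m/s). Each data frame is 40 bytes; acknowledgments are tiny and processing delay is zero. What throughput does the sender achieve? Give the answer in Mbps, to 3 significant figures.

t_tx = L/R = 320/3710000000 = 8.62534e-08 s.
t_prop = 70/191000000 = 3.66492e-07 s; RTT = 7.32984e-07 s.
Cycle = t_tx + RTT = 8.19238e-07 s.
Throughput = L / cycle = 320 / 8.19238e-07 = 391 Mbps.

391 Mbps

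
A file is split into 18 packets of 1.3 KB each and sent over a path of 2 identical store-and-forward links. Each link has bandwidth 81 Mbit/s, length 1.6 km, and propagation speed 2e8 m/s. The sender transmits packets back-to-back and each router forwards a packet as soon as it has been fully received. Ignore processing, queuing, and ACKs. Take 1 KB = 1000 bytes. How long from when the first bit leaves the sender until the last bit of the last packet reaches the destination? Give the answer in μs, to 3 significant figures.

Per-hop transmission t_tx = L/R = 10400/81000000 = 128.395 μs.
Per-hop propagation t_prop = 1600/200000000 = 8 μs.
Pipeline fill: first packet needs 2·t_tx to clear all hops; remaining 17 packets each add one t_tx.
Total = (2+18-1)·t_tx + 2·t_prop = 19·128.395 + 2·8 = 2460 μs.

2460 μs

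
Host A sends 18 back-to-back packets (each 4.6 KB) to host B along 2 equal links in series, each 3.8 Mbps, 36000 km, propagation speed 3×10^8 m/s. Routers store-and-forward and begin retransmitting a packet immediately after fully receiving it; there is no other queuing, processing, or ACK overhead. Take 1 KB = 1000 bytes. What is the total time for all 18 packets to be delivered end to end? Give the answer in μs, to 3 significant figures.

424000 μs

Per-hop transmission t_tx = L/R = 36800/3800000 = 9684.21 μs.
Per-hop propagation t_prop = 36000000/300000000 = 120000 μs.
Pipeline fill: first packet needs 2·t_tx to clear all hops; remaining 17 packets each add one t_tx.
Total = (2+18-1)·t_tx + 2·t_prop = 19·9684.21 + 2·120000 = 424000 μs.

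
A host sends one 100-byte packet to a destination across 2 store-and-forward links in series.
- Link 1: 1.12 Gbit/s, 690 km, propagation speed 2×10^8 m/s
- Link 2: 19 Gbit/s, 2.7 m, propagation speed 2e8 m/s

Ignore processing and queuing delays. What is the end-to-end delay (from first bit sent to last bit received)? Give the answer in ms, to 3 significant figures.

3.45 ms

L = 100 × 8 = 800 bits.
Transmission delays (L/R per hop): 0.000714286, 4.21053e-05 ms; sum = 0.000756391 ms.
Propagation delays (d/s per hop): 3.45, 1.35e-05 ms; sum = 3.45001 ms.
End-to-end = 3.45 ms.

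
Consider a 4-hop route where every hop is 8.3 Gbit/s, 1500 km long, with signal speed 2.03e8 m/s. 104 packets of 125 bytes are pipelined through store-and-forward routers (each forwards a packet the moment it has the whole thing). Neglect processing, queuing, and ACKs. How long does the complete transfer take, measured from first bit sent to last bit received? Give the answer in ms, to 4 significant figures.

Per-hop transmission t_tx = L/R = 1000/8.3e+09 = 0.000120482 ms.
Per-hop propagation t_prop = 1500000/2.03e+08 = 7.38916 ms.
Pipeline fill: first packet needs 4·t_tx to clear all hops; remaining 103 packets each add one t_tx.
Total = (4+104-1)·t_tx + 4·t_prop = 107·0.000120482 + 4·7.38916 = 29.57 ms.

29.57 ms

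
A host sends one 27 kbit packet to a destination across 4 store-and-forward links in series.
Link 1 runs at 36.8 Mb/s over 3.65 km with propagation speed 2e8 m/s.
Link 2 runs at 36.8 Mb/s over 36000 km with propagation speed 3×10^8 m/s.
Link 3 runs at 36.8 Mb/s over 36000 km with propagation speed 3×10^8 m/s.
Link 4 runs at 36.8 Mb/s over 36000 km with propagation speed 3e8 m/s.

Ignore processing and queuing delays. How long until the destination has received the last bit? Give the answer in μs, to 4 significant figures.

363000 μs

L = 27000 bits.
Transmission delay per hop = L/R = 27000/36800000 = 733.696 μs; 4 hops → 2934.78 μs.
Propagation delays (d/s per hop): 18.25, 120000, 120000, 120000 μs; sum = 360018 μs.
End-to-end = 363000 μs.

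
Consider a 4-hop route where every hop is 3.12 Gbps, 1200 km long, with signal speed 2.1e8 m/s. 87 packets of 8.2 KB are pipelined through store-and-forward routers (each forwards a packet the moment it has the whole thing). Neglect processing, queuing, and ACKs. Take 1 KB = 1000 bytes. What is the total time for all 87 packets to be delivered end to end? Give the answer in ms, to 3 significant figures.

24.7 ms

Per-hop transmission t_tx = L/R = 65600/3120000000 = 0.0210256 ms.
Per-hop propagation t_prop = 1200000/210000000 = 5.71429 ms.
Pipeline fill: first packet needs 4·t_tx to clear all hops; remaining 86 packets each add one t_tx.
Total = (4+87-1)·t_tx + 4·t_prop = 90·0.0210256 + 4·5.71429 = 24.7 ms.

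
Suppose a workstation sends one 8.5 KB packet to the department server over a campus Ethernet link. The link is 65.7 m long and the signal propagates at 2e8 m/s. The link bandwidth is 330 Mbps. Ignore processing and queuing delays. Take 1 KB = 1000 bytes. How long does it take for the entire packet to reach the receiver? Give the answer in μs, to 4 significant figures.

L = 68000 bits.
Transmission delay = L/R = 68000 / 330000000 = 206.061 μs.
Propagation delay = d/s = 65.7 m / 200000000 m/s = 0.3285 μs.
Total = 206.4 μs.

206.4 μs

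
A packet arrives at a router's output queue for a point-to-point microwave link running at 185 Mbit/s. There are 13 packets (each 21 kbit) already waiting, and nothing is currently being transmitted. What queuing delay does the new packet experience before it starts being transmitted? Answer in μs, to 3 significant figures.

Each queued packet: L/R = 21000/185000000 = 113.514 μs.
13 queued → 1475.68 μs.
Queuing delay = 1480 μs.

1480 μs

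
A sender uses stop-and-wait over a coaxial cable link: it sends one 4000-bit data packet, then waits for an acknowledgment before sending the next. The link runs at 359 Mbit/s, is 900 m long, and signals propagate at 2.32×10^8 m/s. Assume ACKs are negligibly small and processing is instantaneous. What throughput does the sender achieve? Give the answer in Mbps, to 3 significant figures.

212 Mbps

t_tx = L/R = 4000/359000000 = 1.11421e-05 s.
t_prop = 900/2.32e+08 = 3.87931e-06 s; RTT = 7.75862e-06 s.
Cycle = t_tx + RTT = 1.89007e-05 s.
Throughput = L / cycle = 4000 / 1.89007e-05 = 212 Mbps.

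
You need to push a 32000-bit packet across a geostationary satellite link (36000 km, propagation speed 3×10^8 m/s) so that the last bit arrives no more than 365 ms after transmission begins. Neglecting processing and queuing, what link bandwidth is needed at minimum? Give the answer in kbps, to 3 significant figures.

Propagation delay = 36000000 / 300000000 = 120 ms.
Transmission budget = 365 − 120 = 245 ms.
R ≥ L / t_tx = 32000 bits / 0.245 s = 131 kbps.

131 kbps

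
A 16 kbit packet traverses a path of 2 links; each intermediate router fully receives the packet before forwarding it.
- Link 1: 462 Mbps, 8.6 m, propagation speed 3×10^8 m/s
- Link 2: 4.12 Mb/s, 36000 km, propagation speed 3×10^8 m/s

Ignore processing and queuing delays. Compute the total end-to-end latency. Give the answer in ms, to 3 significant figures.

124 ms

L = 16000 bits.
Transmission delays (L/R per hop): 0.034632, 3.8835 ms; sum = 3.91813 ms.
Propagation delays (d/s per hop): 2.86667e-05, 120 ms; sum = 120 ms.
End-to-end = 124 ms.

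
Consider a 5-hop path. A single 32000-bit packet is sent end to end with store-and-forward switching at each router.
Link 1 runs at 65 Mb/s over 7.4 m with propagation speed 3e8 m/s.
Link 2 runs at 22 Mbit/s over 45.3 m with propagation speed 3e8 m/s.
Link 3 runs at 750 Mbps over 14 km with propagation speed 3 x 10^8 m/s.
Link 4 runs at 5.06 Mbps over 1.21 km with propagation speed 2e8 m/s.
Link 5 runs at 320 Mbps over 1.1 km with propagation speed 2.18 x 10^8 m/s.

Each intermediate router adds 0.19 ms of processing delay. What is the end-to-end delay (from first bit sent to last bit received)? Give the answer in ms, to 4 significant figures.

Transmission delays (L/R per hop): 0.492308, 1.45455, 0.0426667, 6.32411, 0.1 ms; sum = 8.41363 ms.
Propagation delays (d/s per hop): 2.46667e-05, 0.000151, 0.0466667, 0.00605, 0.00504587 ms; sum = 0.0579382 ms.
Processing at 4 router(s): 4 × 0.19 ms = 0.76 ms.
End-to-end = 9.232 ms.

9.232 ms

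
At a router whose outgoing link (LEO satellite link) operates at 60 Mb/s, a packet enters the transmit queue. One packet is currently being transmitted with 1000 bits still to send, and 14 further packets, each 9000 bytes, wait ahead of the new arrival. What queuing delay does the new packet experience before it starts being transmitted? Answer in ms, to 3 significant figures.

16.8 ms

Each queued packet: L/R = 72000/60000000 = 1.2 ms.
14 queued → 16.8 ms.
Plus remaining 1000 bits of current packet: 0.0166667 ms.
Queuing delay = 16.8 ms.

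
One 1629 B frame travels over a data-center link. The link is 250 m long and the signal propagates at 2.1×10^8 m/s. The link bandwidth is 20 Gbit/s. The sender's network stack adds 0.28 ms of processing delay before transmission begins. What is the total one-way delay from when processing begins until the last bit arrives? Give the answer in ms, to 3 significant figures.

0.282 ms

L = 1629 × 8 = 13032 bits.
Transmission delay = L/R = 13032 / 20000000000 = 0.0006516 ms.
Propagation delay = d/s = 250 m / 210000000 m/s = 0.00119048 ms.
Plus processing delay 0.28 ms = 0.28 ms.
Total = 0.282 ms.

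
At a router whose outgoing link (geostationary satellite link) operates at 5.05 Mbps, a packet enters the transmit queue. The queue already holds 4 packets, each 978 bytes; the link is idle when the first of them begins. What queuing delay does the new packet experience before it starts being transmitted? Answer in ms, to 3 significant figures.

6.20 ms

Each queued packet: L/R = 7824/5050000 = 1.54931 ms.
4 queued → 6.19723 ms.
Queuing delay = 6.20 ms.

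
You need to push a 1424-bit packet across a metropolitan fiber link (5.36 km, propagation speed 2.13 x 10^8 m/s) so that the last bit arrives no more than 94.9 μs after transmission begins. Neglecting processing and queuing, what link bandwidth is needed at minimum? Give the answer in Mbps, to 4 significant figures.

20.42 Mbps

Propagation delay = 5360 / 213000000 = 25.1643 μs.
Transmission budget = 94.9 − 25.1643 = 69.7357 μs.
R ≥ L / t_tx = 1424 bits / 6.97357e-05 s = 20.42 Mbps.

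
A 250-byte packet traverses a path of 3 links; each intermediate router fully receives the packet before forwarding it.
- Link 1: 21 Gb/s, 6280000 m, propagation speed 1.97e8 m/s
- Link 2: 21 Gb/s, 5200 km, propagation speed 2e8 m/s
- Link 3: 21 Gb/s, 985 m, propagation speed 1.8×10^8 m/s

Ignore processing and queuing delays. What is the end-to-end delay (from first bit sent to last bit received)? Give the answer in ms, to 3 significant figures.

L = 250 × 8 = 2000 bits.
Transmission delay per hop = L/R = 2000/21000000000 = 9.52381e-05 ms; 3 hops → 0.000285714 ms.
Propagation delays (d/s per hop): 31.8782, 26, 0.00547222 ms; sum = 57.8836 ms.
End-to-end = 57.9 ms.

57.9 ms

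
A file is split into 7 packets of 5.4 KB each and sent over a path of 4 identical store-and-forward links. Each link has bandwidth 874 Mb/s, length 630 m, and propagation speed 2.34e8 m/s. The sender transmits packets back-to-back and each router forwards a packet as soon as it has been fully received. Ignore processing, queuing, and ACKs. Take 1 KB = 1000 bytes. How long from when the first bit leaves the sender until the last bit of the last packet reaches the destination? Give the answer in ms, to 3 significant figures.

Per-hop transmission t_tx = L/R = 43200/874000000 = 0.0494279 ms.
Per-hop propagation t_prop = 630/234000000 = 0.00269231 ms.
Pipeline fill: first packet needs 4·t_tx to clear all hops; remaining 6 packets each add one t_tx.
Total = (4+7-1)·t_tx + 4·t_prop = 10·0.0494279 + 4·0.00269231 = 0.505 ms.

0.505 ms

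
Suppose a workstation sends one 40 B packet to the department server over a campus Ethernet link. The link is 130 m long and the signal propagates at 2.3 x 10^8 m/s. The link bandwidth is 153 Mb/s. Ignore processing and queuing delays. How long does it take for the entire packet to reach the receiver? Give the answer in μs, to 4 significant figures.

2.657 μs

L = 40 × 8 = 320 bits.
Transmission delay = L/R = 320 / 153000000 = 2.0915 μs.
Propagation delay = d/s = 130 m / 2.3e+08 m/s = 0.565217 μs.
Total = 2.657 μs.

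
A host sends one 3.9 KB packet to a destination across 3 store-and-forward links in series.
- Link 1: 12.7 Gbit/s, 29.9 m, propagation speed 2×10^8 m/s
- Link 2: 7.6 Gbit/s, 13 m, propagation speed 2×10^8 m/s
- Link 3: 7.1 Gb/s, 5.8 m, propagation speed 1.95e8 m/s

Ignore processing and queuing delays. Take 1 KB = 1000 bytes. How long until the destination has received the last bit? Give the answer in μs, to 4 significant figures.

11.20 μs

L = 31200 bits.
Transmission delays (L/R per hop): 2.45669, 4.10526, 4.39437 μs; sum = 10.9563 μs.
Propagation delays (d/s per hop): 0.1495, 0.065, 0.0297436 μs; sum = 0.244244 μs.
End-to-end = 11.20 μs.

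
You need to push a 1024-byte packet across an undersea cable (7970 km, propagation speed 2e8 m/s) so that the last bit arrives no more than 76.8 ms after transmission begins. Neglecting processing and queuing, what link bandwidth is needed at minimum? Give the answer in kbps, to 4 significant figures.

221.7 kbps

L = 8192 bits.
Propagation delay = 7970000 / 200000000 = 39.85 ms.
Transmission budget = 76.8 − 39.85 = 36.95 ms.
R ≥ L / t_tx = 8192 bits / 0.03695 s = 221.7 kbps.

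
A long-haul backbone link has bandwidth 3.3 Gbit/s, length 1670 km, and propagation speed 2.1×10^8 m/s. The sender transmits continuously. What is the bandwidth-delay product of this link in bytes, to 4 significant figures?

3280000 bytes

Propagation delay = 1670000 / 210000000 = 0.00795238 s.
BDP = R × t_prop = 3300000000 × 0.00795238 = 26242900 bits.
In bytes: 26242900/8 = 3280000 bytes.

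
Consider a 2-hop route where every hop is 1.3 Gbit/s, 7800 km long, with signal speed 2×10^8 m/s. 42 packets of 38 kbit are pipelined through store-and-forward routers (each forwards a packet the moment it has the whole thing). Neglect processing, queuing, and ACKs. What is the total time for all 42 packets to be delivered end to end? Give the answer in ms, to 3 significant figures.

79.3 ms

Per-hop transmission t_tx = L/R = 38000/1300000000 = 0.0292308 ms.
Per-hop propagation t_prop = 7800000/200000000 = 39 ms.
Pipeline fill: first packet needs 2·t_tx to clear all hops; remaining 41 packets each add one t_tx.
Total = (2+42-1)·t_tx + 2·t_prop = 43·0.0292308 + 2·39 = 79.3 ms.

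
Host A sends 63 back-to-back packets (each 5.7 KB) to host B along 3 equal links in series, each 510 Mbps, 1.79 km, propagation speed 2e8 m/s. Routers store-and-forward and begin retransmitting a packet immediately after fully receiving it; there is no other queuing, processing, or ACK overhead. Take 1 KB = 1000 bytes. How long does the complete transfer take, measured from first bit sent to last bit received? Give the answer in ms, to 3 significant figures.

5.84 ms

Per-hop transmission t_tx = L/R = 45600/510000000 = 0.0894118 ms.
Per-hop propagation t_prop = 1790/200000000 = 0.00895 ms.
Pipeline fill: first packet needs 3·t_tx to clear all hops; remaining 62 packets each add one t_tx.
Total = (3+63-1)·t_tx + 3·t_prop = 65·0.0894118 + 3·0.00895 = 5.84 ms.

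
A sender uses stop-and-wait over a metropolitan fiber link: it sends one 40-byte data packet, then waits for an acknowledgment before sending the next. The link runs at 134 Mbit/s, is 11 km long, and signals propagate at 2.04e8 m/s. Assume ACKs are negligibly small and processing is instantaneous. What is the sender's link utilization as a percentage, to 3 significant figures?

2.17 %

t_tx = L/R = 320/134000000 = 2.38806e-06 s.
t_prop = 11000/204000000 = 5.39216e-05 s; RTT = 0.000107843 s.
Cycle = t_tx + RTT = 0.000110231 s.
Utilization = t_tx / cycle = 2.38806e-06/0.000110231 = 2.17 %.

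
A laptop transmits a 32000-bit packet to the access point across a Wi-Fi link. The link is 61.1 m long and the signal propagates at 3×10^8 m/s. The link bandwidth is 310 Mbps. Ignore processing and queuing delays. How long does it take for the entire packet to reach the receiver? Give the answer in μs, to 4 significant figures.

103.4 μs

Transmission delay = L/R = 32000 / 310000000 = 103.226 μs.
Propagation delay = d/s = 61.1 m / 300000000 m/s = 0.203667 μs.
Total = 103.4 μs.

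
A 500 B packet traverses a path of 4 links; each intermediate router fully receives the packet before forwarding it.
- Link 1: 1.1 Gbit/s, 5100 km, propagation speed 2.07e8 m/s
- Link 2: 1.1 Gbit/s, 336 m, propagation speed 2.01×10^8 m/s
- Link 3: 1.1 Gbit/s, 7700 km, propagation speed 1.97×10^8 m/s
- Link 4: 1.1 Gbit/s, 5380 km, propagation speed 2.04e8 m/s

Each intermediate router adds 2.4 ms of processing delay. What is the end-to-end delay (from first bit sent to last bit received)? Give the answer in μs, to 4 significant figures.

L = 500 × 8 = 4000 bits.
Transmission delay per hop = L/R = 4000/1100000000 = 3.63636 μs; 4 hops → 14.5455 μs.
Propagation delays (d/s per hop): 24637.7, 1.67164, 39086.3, 26372.5 μs; sum = 90098.2 μs.
Processing at 3 router(s): 3 × 2.4 ms = 7200 μs.
End-to-end = 97310 μs.

97310 μs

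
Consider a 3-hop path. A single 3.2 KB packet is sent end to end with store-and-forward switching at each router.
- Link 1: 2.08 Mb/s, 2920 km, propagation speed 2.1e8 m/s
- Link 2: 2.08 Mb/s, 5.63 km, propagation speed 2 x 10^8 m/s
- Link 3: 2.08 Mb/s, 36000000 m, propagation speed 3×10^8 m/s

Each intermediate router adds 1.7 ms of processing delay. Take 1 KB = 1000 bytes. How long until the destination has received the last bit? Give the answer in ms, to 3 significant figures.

L = 25600 bits.
Transmission delay per hop = L/R = 25600/2080000 = 12.3077 ms; 3 hops → 36.9231 ms.
Propagation delays (d/s per hop): 13.9048, 0.02815, 120 ms; sum = 133.933 ms.
Processing at 2 router(s): 2 × 1.7 ms = 3.4 ms.
End-to-end = 174 ms.

174 ms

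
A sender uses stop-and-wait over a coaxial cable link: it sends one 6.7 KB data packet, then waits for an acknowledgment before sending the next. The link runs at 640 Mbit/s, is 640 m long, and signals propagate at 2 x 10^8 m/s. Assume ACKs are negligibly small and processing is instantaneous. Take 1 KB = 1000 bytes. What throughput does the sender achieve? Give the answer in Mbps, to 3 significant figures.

595 Mbps

t_tx = L/R = 53600/640000000 = 8.375e-05 s.
t_prop = 640/200000000 = 3.2e-06 s; RTT = 6.4e-06 s.
Cycle = t_tx + RTT = 9.015e-05 s.
Throughput = L / cycle = 53600 / 9.015e-05 = 595 Mbps.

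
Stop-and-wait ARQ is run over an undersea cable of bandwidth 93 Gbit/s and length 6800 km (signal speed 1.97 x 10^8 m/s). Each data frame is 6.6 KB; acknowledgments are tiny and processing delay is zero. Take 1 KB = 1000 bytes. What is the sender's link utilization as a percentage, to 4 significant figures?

0.0008224 %

t_tx = L/R = 52800/93000000000 = 5.67742e-07 s.
t_prop = 6800000/197000000 = 0.0345178 s; RTT = 0.0690355 s.
Cycle = t_tx + RTT = 0.0690361 s.
Utilization = t_tx / cycle = 5.67742e-07/0.0690361 = 0.0008224 %.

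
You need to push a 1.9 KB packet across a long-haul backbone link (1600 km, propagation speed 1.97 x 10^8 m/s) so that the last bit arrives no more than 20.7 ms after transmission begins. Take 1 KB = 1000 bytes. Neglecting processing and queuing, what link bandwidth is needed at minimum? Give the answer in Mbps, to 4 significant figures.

1.208 Mbps

L = 15200 bits.
Propagation delay = 1600000 / 197000000 = 8.12183 ms.
Transmission budget = 20.7 − 8.12183 = 12.5782 ms.
R ≥ L / t_tx = 15200 bits / 0.0125782 s = 1.208 Mbps.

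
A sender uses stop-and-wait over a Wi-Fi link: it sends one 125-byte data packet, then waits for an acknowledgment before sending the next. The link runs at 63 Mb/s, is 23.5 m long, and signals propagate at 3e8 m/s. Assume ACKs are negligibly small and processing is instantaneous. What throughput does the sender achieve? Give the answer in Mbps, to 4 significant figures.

t_tx = L/R = 1000/63000000 = 1.5873e-05 s.
t_prop = 23.5/300000000 = 7.83333e-08 s; RTT = 1.56667e-07 s.
Cycle = t_tx + RTT = 1.60297e-05 s.
Throughput = L / cycle = 1000 / 1.60297e-05 = 62.38 Mbps.

62.38 Mbps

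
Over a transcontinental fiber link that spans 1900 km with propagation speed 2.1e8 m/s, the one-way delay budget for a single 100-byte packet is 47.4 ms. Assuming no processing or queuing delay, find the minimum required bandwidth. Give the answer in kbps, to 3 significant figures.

L = 800 bits.
Propagation delay = 1900000 / 210000000 = 9.04762 ms.
Transmission budget = 47.4 − 9.04762 = 38.3524 ms.
R ≥ L / t_tx = 800 bits / 0.0383524 s = 20.9 kbps.

20.9 kbps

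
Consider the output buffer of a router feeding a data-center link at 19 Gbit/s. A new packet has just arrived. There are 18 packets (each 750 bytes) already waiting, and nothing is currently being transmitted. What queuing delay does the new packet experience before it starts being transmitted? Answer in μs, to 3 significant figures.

Each queued packet: L/R = 6000/19000000000 = 0.315789 μs.
18 queued → 5.68421 μs.
Queuing delay = 5.68 μs.

5.68 μs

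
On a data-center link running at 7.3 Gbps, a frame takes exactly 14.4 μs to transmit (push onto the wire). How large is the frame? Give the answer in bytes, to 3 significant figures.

13100 bytes

L = R × t_tx = 7300000000 b/s × 1.44e-05 s = 105120 bits.
In bytes: 105120 / 8 = 13100 bytes.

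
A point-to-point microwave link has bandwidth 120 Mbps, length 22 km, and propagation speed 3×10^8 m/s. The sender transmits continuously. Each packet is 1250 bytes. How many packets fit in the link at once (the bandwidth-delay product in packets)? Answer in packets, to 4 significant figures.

Propagation delay = 22000 / 300000000 = 7.33333e-05 s.
BDP = R × t_prop = 120000000 × 7.33333e-05 = 8800 bits.
In packets of 10000 bits: 0.8800 packets.

0.8800 packets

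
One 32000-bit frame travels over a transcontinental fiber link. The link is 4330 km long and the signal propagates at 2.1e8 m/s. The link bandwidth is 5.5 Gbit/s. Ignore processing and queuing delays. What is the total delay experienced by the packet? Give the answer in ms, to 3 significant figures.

20.6 ms

Transmission delay = L/R = 32000 / 5500000000 = 0.00581818 ms.
Propagation delay = d/s = 4330000 m / 210000000 m/s = 20.619 ms.
Total = 20.6 ms.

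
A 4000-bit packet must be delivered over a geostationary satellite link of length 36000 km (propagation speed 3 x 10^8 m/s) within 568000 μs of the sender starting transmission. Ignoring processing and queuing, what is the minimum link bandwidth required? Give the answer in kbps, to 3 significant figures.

8.93 kbps

Propagation delay = 36000000 / 300000000 = 120000 μs.
Transmission budget = 568000 − 120000 = 448000 μs.
R ≥ L / t_tx = 4000 bits / 0.448 s = 8.93 kbps.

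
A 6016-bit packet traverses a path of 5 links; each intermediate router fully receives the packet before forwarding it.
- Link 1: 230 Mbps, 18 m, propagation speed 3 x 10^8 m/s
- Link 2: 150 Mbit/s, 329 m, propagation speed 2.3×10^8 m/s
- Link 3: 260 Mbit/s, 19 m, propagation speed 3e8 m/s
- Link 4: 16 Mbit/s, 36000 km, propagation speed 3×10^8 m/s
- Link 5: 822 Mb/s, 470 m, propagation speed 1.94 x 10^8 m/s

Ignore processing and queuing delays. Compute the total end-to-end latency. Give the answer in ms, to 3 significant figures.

Transmission delays (L/R per hop): 0.0261565, 0.0401067, 0.0231385, 0.376, 0.00731873 ms; sum = 0.47272 ms.
Propagation delays (d/s per hop): 6e-05, 0.00143043, 6.33333e-05, 120, 0.00242268 ms; sum = 120.004 ms.
End-to-end = 120 ms.

120 ms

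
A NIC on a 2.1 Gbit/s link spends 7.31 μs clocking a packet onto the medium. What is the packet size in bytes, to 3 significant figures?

L = R × t_tx = 2100000000 b/s × 7.31e-06 s = 15351 bits.
In bytes: 15351 / 8 = 1920 bytes.

1920 bytes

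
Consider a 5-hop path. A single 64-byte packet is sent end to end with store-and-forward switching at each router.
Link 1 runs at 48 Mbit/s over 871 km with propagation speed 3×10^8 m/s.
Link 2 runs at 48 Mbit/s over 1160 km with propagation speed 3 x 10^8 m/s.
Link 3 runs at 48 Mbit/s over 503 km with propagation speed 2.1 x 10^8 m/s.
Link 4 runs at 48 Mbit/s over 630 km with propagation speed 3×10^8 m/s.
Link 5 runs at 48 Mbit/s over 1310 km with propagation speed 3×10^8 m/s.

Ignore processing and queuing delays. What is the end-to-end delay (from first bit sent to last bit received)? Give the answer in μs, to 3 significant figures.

15700 μs

L = 64 × 8 = 512 bits.
Transmission delay per hop = L/R = 512/48000000 = 10.6667 μs; 5 hops → 53.3333 μs.
Propagation delays (d/s per hop): 2903.33, 3866.67, 2395.24, 2100, 4366.67 μs; sum = 15631.9 μs.
End-to-end = 15700 μs.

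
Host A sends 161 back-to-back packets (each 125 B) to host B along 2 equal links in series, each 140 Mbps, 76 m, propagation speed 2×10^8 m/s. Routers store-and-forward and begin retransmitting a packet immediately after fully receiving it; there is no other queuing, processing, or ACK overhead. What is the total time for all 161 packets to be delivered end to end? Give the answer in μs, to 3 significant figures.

Per-hop transmission t_tx = L/R = 1000/140000000 = 7.14286 μs.
Per-hop propagation t_prop = 76/200000000 = 0.38 μs.
Pipeline fill: first packet needs 2·t_tx to clear all hops; remaining 160 packets each add one t_tx.
Total = (2+161-1)·t_tx + 2·t_prop = 162·7.14286 + 2·0.38 = 1160 μs.

1160 μs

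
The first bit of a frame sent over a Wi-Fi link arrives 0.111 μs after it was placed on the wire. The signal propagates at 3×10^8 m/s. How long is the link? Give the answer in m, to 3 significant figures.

33.3 m

d = s × t_prop = 300000000 × 1.11e-07 = 33.3 m.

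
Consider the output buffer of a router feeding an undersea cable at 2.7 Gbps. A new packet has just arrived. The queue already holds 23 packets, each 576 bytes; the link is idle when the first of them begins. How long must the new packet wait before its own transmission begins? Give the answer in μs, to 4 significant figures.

Each queued packet: L/R = 4608/2700000000 = 1.70667 μs.
23 queued → 39.2533 μs.
Queuing delay = 39.25 μs.

39.25 μs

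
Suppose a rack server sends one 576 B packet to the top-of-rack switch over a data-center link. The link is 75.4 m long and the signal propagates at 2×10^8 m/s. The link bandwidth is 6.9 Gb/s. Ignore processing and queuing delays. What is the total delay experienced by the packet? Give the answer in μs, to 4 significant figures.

1.045 μs

L = 576 × 8 = 4608 bits.
Transmission delay = L/R = 4608 / 6900000000 = 0.667826 μs.
Propagation delay = d/s = 75.4 m / 200000000 m/s = 0.377 μs.
Total = 1.045 μs.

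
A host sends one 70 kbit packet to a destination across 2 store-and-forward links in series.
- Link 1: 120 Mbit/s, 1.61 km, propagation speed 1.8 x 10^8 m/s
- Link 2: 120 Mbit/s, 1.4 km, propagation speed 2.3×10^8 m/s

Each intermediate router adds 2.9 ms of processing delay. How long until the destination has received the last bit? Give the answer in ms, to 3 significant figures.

L = 70000 bits.
Transmission delay per hop = L/R = 70000/120000000 = 0.583333 ms; 2 hops → 1.16667 ms.
Propagation delays (d/s per hop): 0.00894444, 0.00608696 ms; sum = 0.0150314 ms.
Processing at 1 router(s): 1 × 2.9 ms = 2.9 ms.
End-to-end = 4.08 ms.

4.08 ms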